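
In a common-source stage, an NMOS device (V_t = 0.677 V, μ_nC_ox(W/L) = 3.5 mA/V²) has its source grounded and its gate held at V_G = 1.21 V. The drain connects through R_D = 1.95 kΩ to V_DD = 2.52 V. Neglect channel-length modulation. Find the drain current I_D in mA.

I_D = 0.497 mA

V_GS = V_G = 1.21 V, so V_ov = 1.21 − 0.677 = 0.533 V.
Assume saturation: I_D = ½ k_n V_ov² = 0.5 × 3.5 × 0.533² = 0.497 mA, giving V_DS = V_DD − I_D R_D = 2.52 − 0.497 × 1.95 = 1.55 V.
V_DS = 1.55 V ≥ V_ov = 0.533 V, confirming saturation.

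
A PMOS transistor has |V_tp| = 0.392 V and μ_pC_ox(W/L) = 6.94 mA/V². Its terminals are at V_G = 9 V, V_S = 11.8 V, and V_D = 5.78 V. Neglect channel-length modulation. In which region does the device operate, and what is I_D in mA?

V_SG = V_S − V_G = 11.8 − 9 = 2.8 V; V_SD = V_S − V_D = 11.8 − 5.78 = 6.02 V.
V_ov = V_SG − |V_tp| = 2.8 − 0.392 = 2.41 V.
Since V_SD = 6.02 V ≥ V_ov = 2.41 V, the device is in saturation.
I_D = ½ k_p V_ov² = 0.5 × 6.94 × 2.41² = 20.1 mA.

Saturation; I_D = 20.1 mA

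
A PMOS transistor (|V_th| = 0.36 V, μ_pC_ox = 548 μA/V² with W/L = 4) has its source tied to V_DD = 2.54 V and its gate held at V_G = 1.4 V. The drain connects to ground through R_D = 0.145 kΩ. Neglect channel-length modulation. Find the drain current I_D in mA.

I_D = 0.667 mA

V_SG = V_DD − V_G = 2.54 − 1.4 = 1.14 V, so V_ov = 1.14 − 0.36 = 0.78 V.
k_p = μ_pC_ox · (W/L) = 2.192 mA/V².
Assume saturation: I_D = ½ k_p V_ov² = 0.5 × 2.192 × 0.78² = 0.667 mA, giving V_SD = V_DD − I_D R_D = 2.54 − 0.667 × 0.145 = 2.44 V.
V_SD = 2.44 V ≥ V_ov = 0.78 V, confirming saturation.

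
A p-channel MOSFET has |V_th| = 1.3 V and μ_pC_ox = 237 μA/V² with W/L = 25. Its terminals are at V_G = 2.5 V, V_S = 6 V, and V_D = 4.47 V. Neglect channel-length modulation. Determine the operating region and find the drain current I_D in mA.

Triode; I_D = 13.0 mA

V_SG = V_S − V_G = 6 − 2.5 = 3.5 V; V_SD = V_S − V_D = 6 − 4.47 = 1.53 V.
k_p = μ_pC_ox · (W/L) = 5.925 mA/V².
V_ov = V_SG − |V_th| = 3.5 − 1.3 = 2.2 V.
Since V_SD = 1.53 V < V_ov = 2.2 V, the device is in the triode region.
I_D = k_p [V_ov · V_SD − ½ V_SD²] = 5.925 × [2.2 × 1.53 − 0.5 × 1.53²] = 13 mA.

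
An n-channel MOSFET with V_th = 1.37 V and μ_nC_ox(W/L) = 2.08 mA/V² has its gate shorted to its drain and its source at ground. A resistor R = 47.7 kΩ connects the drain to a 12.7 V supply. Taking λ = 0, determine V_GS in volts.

With gate tied to drain, V_GS = V_DS ≥ V_GS − V_th, so the device is in saturation.
KCL at the drain: ½ k_n (V_GS − V_th)² = (V_DD − V_GS)/R.
Let x = V_GS − 1.37. Then 49.6 x² + x − 11.33 = 0, giving x = 0.468 V (positive root), so V_GS = 1.84 V.
I_D = (V_DD − V_GS)/R = (12.7 − 1.84) / 47.7 = 0.228 mA.

V_GS = 1.84 V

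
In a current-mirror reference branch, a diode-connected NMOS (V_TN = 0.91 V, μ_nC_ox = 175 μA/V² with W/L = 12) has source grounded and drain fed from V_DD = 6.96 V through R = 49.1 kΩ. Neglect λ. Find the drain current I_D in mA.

I_D = 0.116 mA

With gate tied to drain, V_GS = V_DS ≥ V_GS − V_TN, so the device is in saturation.
k_n = μ_nC_ox · (W/L) = 2.1 mA/V².
KCL at the drain: ½ k_n (V_GS − V_TN)² = (V_DD − V_GS)/R.
Let x = V_GS − 0.91. Then 51.6 x² + x − 6.05 = 0, giving x = 0.333 V (positive root), so V_GS = 1.24 V.
I_D = (V_DD − V_GS)/R = (6.96 − 1.24) / 49.1 = 0.116 mA.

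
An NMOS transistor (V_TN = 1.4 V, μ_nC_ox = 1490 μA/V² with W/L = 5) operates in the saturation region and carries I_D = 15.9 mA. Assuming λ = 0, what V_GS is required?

k_n = μ_nC_ox · (W/L) = 7.45 mA/V².
In saturation I_D = ½ k_n (V_GS − V_TN)², so V_GS − V_TN = √(2 I_D / k_n) = √(2 × 15.9 / 7.45) = 2.07 V.
V_GS = 1.4 + 2.07 = 3.47 V.

V_GS = 3.47 V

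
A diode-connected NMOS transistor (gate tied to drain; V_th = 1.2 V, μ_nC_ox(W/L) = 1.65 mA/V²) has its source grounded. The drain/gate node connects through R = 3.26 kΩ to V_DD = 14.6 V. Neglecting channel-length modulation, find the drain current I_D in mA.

I_D = 3.48 mA

With gate tied to drain, V_GS = V_DS ≥ V_GS − V_th, so the device is in saturation.
KCL at the drain: ½ k_n (V_GS − V_th)² = (V_DD − V_GS)/R.
Let x = V_GS − 1.2. Then 2.69 x² + x − 13.4 = 0, giving x = 2.05 V (positive root), so V_GS = 3.25 V.
I_D = (V_DD − V_GS)/R = (14.6 − 3.25) / 3.26 = 3.48 mA.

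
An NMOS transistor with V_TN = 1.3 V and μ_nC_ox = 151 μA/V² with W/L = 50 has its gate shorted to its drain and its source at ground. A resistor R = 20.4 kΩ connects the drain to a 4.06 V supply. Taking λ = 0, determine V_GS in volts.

V_GS = 1.48 V

With gate tied to drain, V_GS = V_DS ≥ V_GS − V_TN, so the device is in saturation.
k_n = μ_nC_ox · (W/L) = 7.55 mA/V².
KCL at the drain: ½ k_n (V_GS − V_TN)² = (V_DD − V_GS)/R.
Let x = V_GS − 1.3. Then 77 x² + x − 2.76 = 0, giving x = 0.183 V (positive root), so V_GS = 1.48 V.
I_D = (V_DD − V_GS)/R = (4.06 − 1.48) / 20.4 = 0.126 mA.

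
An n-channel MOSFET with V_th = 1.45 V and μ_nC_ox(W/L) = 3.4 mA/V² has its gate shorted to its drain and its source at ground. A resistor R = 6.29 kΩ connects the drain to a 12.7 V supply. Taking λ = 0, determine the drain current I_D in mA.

I_D = 1.63 mA

With gate tied to drain, V_GS = V_DS ≥ V_GS − V_th, so the device is in saturation.
KCL at the drain: ½ k_n (V_GS − V_th)² = (V_DD − V_GS)/R.
Let x = V_GS − 1.45. Then 10.7 x² + x − 11.25 = 0, giving x = 0.98 V (positive root), so V_GS = 2.43 V.
I_D = (V_DD − V_GS)/R = (12.7 − 2.43) / 6.29 = 1.63 mA.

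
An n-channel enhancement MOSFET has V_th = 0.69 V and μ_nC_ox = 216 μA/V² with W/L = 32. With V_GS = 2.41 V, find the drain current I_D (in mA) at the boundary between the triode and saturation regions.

I_D = 10.2 mA

At the boundary V_DS = V_ov = V_GS − V_th = 2.41 − 0.69 = 1.72 V.
k_n = μ_nC_ox · (W/L) = 6.912 mA/V².
I_D = ½ k_n V_ov² = 0.5 × 6.912 × 1.72² = 10.2 mA.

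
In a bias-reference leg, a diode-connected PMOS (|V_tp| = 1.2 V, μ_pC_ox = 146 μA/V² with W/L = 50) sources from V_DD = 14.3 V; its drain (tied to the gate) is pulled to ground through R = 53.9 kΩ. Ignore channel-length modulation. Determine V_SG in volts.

With gate tied to drain, V_SG = V_SD ≥ V_SG − |V_tp|, so the device is in saturation.
k_p = μ_pC_ox · (W/L) = 7.3 mA/V².
KCL at the drain: ½ k_p (V_SG − |V_tp|)² = (V_DD − V_SG)/R.
Let x = V_SG − 1.2. Then 197 x² + x − 13.1 = 0, giving x = 0.256 V (positive root), so V_SG = 1.46 V.
I_D = (V_DD − V_SG)/R = (14.3 − 1.46) / 53.9 = 0.238 mA.

V_SG = 1.46 V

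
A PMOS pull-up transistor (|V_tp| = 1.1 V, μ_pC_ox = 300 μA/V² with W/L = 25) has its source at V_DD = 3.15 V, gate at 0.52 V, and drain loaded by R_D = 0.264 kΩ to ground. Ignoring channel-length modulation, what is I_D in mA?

I_D = 7.93 mA

V_SG = V_DD − V_G = 3.15 − 0.52 = 2.63 V, so V_ov = 2.63 − 1.1 = 1.53 V.
k_p = μ_pC_ox · (W/L) = 7.5 mA/V².
Assume saturation: I_D = ½ k_p V_ov² = 0.5 × 7.5 × 1.53² = 8.78 mA, giving V_SD = V_DD − I_D R_D = 3.15 − 8.78 × 0.264 = 0.833 V.
But 0.833 V < V_ov = 1.53 V, so the device is actually in triode.
In triode I_D = k_p[V_ov V_SD − ½ V_SD²] and I_D = (V_DD − V_SD)/R_D. Equating: 0.99 V_SD² − 4.029 V_SD + 3.15 = 0, giving V_SD = 1.06 V (the root below V_ov).
I_D = (3.15 − 1.06) / 0.264 = 7.93 mA.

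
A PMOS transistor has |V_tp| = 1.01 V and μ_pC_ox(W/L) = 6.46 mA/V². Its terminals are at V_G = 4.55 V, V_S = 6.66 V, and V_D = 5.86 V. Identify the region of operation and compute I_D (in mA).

Triode; I_D = 3.62 mA

V_SG = V_S − V_G = 6.66 − 4.55 = 2.11 V; V_SD = V_S − V_D = 6.66 − 5.86 = 0.8 V.
V_ov = V_SG − |V_tp| = 2.11 − 1.01 = 1.1 V.
Since V_SD = 0.8 V < V_ov = 1.1 V, the device is in the triode region.
I_D = k_p [V_ov · V_SD − ½ V_SD²] = 6.46 × [1.1 × 0.8 − 0.5 × 0.8²] = 3.62 mA.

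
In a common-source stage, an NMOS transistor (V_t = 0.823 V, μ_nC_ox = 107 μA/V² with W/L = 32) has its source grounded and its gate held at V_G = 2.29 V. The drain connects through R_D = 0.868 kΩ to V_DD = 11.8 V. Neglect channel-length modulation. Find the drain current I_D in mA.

V_GS = V_G = 2.29 V, so V_ov = 2.29 − 0.823 = 1.47 V.
k_n = μ_nC_ox · (W/L) = 3.424 mA/V².
Assume saturation: I_D = ½ k_n V_ov² = 0.5 × 3.424 × 1.47² = 3.68 mA, giving V_DS = V_DD − I_D R_D = 11.8 − 3.68 × 0.868 = 8.6 V.
V_DS = 8.6 V ≥ V_ov = 1.47 V, confirming saturation.

I_D = 3.68 mA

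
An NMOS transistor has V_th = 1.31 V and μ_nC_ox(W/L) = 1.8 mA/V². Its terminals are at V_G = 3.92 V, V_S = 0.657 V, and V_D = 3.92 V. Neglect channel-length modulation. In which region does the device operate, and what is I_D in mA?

V_GS = V_G − V_S = 3.92 − 0.657 = 3.26 V; V_DS = V_D − V_S = 3.92 − 0.657 = 3.26 V.
V_ov = V_GS − V_th = 3.26 − 1.31 = 1.95 V.
Since V_DS = 3.26 V ≥ V_ov = 1.95 V, the device is in saturation.
I_D = ½ k_n V_ov² = 0.5 × 1.8 × 1.95² = 3.43 mA.

Saturation; I_D = 3.43 mA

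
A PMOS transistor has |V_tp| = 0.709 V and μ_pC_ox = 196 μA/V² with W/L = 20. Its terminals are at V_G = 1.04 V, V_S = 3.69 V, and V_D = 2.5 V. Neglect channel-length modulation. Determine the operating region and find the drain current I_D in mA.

V_SG = V_S − V_G = 3.69 − 1.04 = 2.65 V; V_SD = V_S − V_D = 3.69 − 2.5 = 1.19 V.
k_p = μ_pC_ox · (W/L) = 3.92 mA/V².
V_ov = V_SG − |V_tp| = 2.65 − 0.709 = 1.94 V.
Since V_SD = 1.19 V < V_ov = 1.94 V, the device is in the triode region.
I_D = k_p [V_ov · V_SD − ½ V_SD²] = 3.92 × [1.94 × 1.19 − 0.5 × 1.19²] = 6.28 mA.

Triode; I_D = 6.28 mA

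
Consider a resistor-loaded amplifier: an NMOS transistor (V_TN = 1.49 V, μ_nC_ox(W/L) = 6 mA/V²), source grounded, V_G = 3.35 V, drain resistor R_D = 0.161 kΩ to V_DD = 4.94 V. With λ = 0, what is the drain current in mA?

I_D = 10.4 mA

V_GS = V_G = 3.35 V, so V_ov = 3.35 − 1.49 = 1.86 V.
Assume saturation: I_D = ½ k_n V_ov² = 0.5 × 6 × 1.86² = 10.4 mA, giving V_DS = V_DD − I_D R_D = 4.94 − 10.4 × 0.161 = 3.27 V.
V_DS = 3.27 V ≥ V_ov = 1.86 V, confirming saturation.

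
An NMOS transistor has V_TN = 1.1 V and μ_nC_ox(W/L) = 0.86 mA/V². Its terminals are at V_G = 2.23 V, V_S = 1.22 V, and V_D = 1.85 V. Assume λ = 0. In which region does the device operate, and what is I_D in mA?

V_GS = V_G − V_S = 2.23 − 1.22 = 1.01 V; V_DS = V_D − V_S = 1.85 − 1.22 = 0.63 V.
V_GS = 1.01 V < V_TN = 1.1 V, so the transistor is in cutoff.

Cutoff; I_D = 0 mA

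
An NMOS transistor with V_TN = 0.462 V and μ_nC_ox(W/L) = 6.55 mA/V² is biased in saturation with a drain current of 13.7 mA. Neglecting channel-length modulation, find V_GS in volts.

In saturation I_D = ½ k_n (V_GS − V_TN)², so V_GS − V_TN = √(2 I_D / k_n) = √(2 × 13.7 / 6.55) = 2.05 V.
V_GS = 0.462 + 2.05 = 2.51 V.

V_GS = 2.51 V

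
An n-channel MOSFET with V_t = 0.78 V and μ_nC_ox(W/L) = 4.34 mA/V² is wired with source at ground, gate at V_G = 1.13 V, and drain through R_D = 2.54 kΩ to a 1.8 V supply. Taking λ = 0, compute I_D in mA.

I_D = 0.266 mA

V_GS = V_G = 1.13 V, so V_ov = 1.13 − 0.78 = 0.35 V.
Assume saturation: I_D = ½ k_n V_ov² = 0.5 × 4.34 × 0.35² = 0.266 mA, giving V_DS = V_DD − I_D R_D = 1.8 − 0.266 × 2.54 = 1.12 V.
V_DS = 1.12 V ≥ V_ov = 0.35 V, confirming saturation.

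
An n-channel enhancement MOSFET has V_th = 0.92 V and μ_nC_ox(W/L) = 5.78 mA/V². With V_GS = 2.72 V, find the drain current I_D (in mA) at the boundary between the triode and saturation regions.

At the boundary V_DS = V_ov = V_GS − V_th = 2.72 − 0.92 = 1.8 V.
I_D = ½ k_n V_ov² = 0.5 × 5.78 × 1.8² = 9.36 mA.

I_D = 9.36 mA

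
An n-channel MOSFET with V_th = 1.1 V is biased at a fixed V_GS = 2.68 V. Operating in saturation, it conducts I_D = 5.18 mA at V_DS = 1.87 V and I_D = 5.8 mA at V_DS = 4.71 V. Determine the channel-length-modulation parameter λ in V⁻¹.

λ = 0.0458 V⁻¹

With V_GS fixed, I_D ∝ (1 + λ V_DS) in saturation, so I_D2/I_D1 = (1 + λ V_DS2)/(1 + λ V_DS1).
5.8/5.18 = 1.12 = (1 + 4.71 λ)/(1 + 1.87 λ).
Solving: λ (I_D1 V_DS2 − I_D2 V_DS1) = I_D2 − I_D1, so λ = (5.8 − 5.18) / (5.18 × 4.71 − 5.8 × 1.87) = 0.62 / 13.6 = 0.0458 V⁻¹.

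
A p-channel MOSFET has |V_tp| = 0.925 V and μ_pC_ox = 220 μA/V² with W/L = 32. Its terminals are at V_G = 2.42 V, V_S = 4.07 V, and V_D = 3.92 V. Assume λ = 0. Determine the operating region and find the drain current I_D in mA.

V_SG = V_S − V_G = 4.07 − 2.42 = 1.65 V; V_SD = V_S − V_D = 4.07 − 3.92 = 0.15 V.
k_p = μ_pC_ox · (W/L) = 7.04 mA/V².
V_ov = V_SG − |V_tp| = 1.65 − 0.925 = 0.725 V.
Since V_SD = 0.15 V < V_ov = 0.725 V, the device is in the triode region.
I_D = k_p [V_ov · V_SD − ½ V_SD²] = 7.04 × [0.725 × 0.15 − 0.5 × 0.15²] = 0.686 mA.

Triode; I_D = 0.686 mA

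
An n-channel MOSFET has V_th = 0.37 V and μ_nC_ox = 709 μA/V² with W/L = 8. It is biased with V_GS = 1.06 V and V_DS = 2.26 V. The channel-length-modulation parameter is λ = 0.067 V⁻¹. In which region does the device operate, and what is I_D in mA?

Saturation; I_D = 1.55 mA

k_n = μ_nC_ox · (W/L) = 5.672 mA/V².
V_ov = V_GS − V_th = 1.06 − 0.37 = 0.69 V.
Since V_DS = 2.26 V ≥ V_ov = 0.69 V, the device is in saturation.
I_D = ½ k_n V_ov² (1 + λ V_DS) = 0.5 × 5.672 × 0.69² × (1 + 0.067 × 2.26) = 1.55 mA.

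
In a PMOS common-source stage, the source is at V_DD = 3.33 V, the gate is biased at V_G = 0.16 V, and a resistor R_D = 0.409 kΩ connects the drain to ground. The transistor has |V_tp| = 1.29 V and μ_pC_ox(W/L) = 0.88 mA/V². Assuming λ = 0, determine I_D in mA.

V_SG = V_DD − V_G = 3.33 − 0.16 = 3.17 V, so V_ov = 3.17 − 1.29 = 1.88 V.
Assume saturation: I_D = ½ k_p V_ov² = 0.5 × 0.88 × 1.88² = 1.56 mA, giving V_SD = V_DD − I_D R_D = 3.33 − 1.56 × 0.409 = 2.69 V.
V_SD = 2.69 V ≥ V_ov = 1.88 V, confirming saturation.

I_D = 1.56 mA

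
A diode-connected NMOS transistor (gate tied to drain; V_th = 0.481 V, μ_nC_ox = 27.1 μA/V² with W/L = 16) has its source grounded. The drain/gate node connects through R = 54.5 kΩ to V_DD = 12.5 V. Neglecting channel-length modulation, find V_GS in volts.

V_GS = 1.45 V

With gate tied to drain, V_GS = V_DS ≥ V_GS − V_th, so the device is in saturation.
k_n = μ_nC_ox · (W/L) = 0.4336 mA/V².
KCL at the drain: ½ k_n (V_GS − V_th)² = (V_DD − V_GS)/R.
Let x = V_GS − 0.481. Then 11.8 x² + x − 12.02 = 0, giving x = 0.967 V (positive root), so V_GS = 1.45 V.
I_D = (V_DD − V_GS)/R = (12.5 − 1.45) / 54.5 = 0.203 mA.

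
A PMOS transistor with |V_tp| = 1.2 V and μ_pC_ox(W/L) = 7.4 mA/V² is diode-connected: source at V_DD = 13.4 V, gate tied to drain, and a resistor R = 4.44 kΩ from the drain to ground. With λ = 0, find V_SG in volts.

V_SG = 2.03 V

With gate tied to drain, V_SG = V_SD ≥ V_SG − |V_tp|, so the device is in saturation.
KCL at the drain: ½ k_p (V_SG − |V_tp|)² = (V_DD − V_SG)/R.
Let x = V_SG − 1.2. Then 16.4 x² + x − 12.2 = 0, giving x = 0.832 V (positive root), so V_SG = 2.03 V.
I_D = (V_DD − V_SG)/R = (13.4 − 2.03) / 4.44 = 2.56 mA.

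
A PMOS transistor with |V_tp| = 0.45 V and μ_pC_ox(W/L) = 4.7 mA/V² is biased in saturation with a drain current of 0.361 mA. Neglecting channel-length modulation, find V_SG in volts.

In saturation I_D = ½ k_p (V_SG − |V_tp|)², so V_SG − |V_tp| = √(2 I_D / k_p) = √(2 × 0.361 / 4.7) = 0.392 V.
V_SG = 0.45 + 0.392 = 0.842 V.

V_SG = 0.842 V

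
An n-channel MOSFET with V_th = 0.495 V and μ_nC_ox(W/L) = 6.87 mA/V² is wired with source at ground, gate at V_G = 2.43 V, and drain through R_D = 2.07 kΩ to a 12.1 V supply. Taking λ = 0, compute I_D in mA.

I_D = 5.61 mA

V_GS = V_G = 2.43 V, so V_ov = 2.43 − 0.495 = 1.94 V.
Assume saturation: I_D = ½ k_n V_ov² = 0.5 × 6.87 × 1.94² = 12.9 mA, giving V_DS = V_DD − I_D R_D = 12.1 − 12.9 × 2.07 = -14.5 V.
But -14.5 V < V_ov = 1.94 V, so the device is actually in triode.
In triode I_D = k_n[V_ov V_DS − ½ V_DS²] and I_D = (V_DD − V_DS)/R_D. Equating: 7.11 V_DS² − 28.52 V_DS + 12.1 = 0, giving V_DS = 0.482 V (the root below V_ov).
I_D = (12.1 − 0.482) / 2.07 = 5.61 mA.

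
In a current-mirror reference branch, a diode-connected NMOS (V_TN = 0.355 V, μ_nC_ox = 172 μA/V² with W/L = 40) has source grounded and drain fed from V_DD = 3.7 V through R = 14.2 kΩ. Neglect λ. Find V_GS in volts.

With gate tied to drain, V_GS = V_DS ≥ V_GS − V_TN, so the device is in saturation.
k_n = μ_nC_ox · (W/L) = 6.88 mA/V².
KCL at the drain: ½ k_n (V_GS − V_TN)² = (V_DD − V_GS)/R.
Let x = V_GS − 0.355. Then 48.8 x² + x − 3.345 = 0, giving x = 0.252 V (positive root), so V_GS = 0.607 V.
I_D = (V_DD − V_GS)/R = (3.7 − 0.607) / 14.2 = 0.218 mA.

V_GS = 0.607 V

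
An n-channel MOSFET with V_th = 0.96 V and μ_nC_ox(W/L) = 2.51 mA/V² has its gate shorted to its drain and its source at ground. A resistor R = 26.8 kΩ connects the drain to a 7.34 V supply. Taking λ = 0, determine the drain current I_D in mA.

With gate tied to drain, V_GS = V_DS ≥ V_GS − V_th, so the device is in saturation.
KCL at the drain: ½ k_n (V_GS − V_th)² = (V_DD − V_GS)/R.
Let x = V_GS − 0.96. Then 33.6 x² + x − 6.38 = 0, giving x = 0.421 V (positive root), so V_GS = 1.38 V.
I_D = (V_DD − V_GS)/R = (7.34 − 1.38) / 26.8 = 0.222 mA.

I_D = 0.222 mA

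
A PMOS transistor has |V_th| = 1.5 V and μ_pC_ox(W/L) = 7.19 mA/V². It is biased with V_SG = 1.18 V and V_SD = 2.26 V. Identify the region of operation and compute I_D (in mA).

Cutoff; I_D = 0 mA

V_SG = 1.18 V < |V_th| = 1.5 V, so the transistor is in cutoff.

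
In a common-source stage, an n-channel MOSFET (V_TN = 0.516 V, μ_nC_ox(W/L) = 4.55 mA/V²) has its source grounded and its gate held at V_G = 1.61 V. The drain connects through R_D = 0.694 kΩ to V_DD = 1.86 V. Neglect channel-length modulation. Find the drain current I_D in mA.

V_GS = V_G = 1.61 V, so V_ov = 1.61 − 0.516 = 1.09 V.
Assume saturation: I_D = ½ k_n V_ov² = 0.5 × 4.55 × 1.09² = 2.72 mA, giving V_DS = V_DD − I_D R_D = 1.86 − 2.72 × 0.694 = -0.0296 V.
But -0.0296 V < V_ov = 1.09 V, so the device is actually in triode.
In triode I_D = k_n[V_ov V_DS − ½ V_DS²] and I_D = (V_DD − V_DS)/R_D. Equating: 1.58 V_DS² − 4.455 V_DS + 1.86 = 0, giving V_DS = 0.51 V (the root below V_ov).
I_D = (1.86 − 0.51) / 0.694 = 1.95 mA.

I_D = 1.95 mA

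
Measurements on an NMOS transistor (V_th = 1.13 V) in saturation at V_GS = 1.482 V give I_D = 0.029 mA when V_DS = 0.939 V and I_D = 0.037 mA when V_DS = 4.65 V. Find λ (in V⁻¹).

With V_GS fixed, I_D ∝ (1 + λ V_DS) in saturation, so I_D2/I_D1 = (1 + λ V_DS2)/(1 + λ V_DS1).
0.037/0.029 = 1.276 = (1 + 4.65 λ)/(1 + 0.939 λ).
Solving: λ (I_D1 V_DS2 − I_D2 V_DS1) = I_D2 − I_D1, so λ = (0.037 − 0.029) / (0.029 × 4.65 − 0.037 × 0.939) = 0.008 / 0.1 = 0.0799 V⁻¹.

λ = 0.0799 V⁻¹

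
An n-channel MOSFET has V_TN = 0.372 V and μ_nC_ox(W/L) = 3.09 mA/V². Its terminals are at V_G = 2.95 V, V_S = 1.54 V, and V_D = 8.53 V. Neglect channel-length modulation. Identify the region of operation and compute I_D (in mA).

V_GS = V_G − V_S = 2.95 − 1.54 = 1.41 V; V_DS = V_D − V_S = 8.53 − 1.54 = 6.99 V.
V_ov = V_GS − V_TN = 1.41 − 0.372 = 1.04 V.
Since V_DS = 6.99 V ≥ V_ov = 1.04 V, the device is in saturation.
I_D = ½ k_n V_ov² = 0.5 × 3.09 × 1.04² = 1.66 mA.

Saturation; I_D = 1.66 mA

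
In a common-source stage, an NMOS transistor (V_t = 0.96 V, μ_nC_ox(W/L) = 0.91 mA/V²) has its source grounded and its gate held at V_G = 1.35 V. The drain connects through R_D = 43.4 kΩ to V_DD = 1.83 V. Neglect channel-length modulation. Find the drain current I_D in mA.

V_GS = V_G = 1.35 V, so V_ov = 1.35 − 0.96 = 0.39 V.
Assume saturation: I_D = ½ k_n V_ov² = 0.5 × 0.91 × 0.39² = 0.0692 mA, giving V_DS = V_DD − I_D R_D = 1.83 − 0.0692 × 43.4 = -1.17 V.
But -1.17 V < V_ov = 0.39 V, so the device is actually in triode.
In triode I_D = k_n[V_ov V_DS − ½ V_DS²] and I_D = (V_DD − V_DS)/R_D. Equating: 19.7 V_DS² − 16.4 V_DS + 1.83 = 0, giving V_DS = 0.133 V (the root below V_ov).
I_D = (1.83 − 0.133) / 43.4 = 0.0391 mA.

I_D = 0.0391 mA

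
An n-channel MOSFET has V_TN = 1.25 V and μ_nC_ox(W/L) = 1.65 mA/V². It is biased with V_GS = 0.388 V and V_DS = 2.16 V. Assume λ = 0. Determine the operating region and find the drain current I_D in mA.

Cutoff; I_D = 0 mA

V_GS = 0.388 V < V_TN = 1.25 V, so the transistor is in cutoff.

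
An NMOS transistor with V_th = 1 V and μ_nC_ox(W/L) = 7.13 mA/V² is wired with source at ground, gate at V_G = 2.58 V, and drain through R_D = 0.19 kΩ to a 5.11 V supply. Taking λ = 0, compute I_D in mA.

I_D = 8.90 mA

V_GS = V_G = 2.58 V, so V_ov = 2.58 − 1 = 1.58 V.
Assume saturation: I_D = ½ k_n V_ov² = 0.5 × 7.13 × 1.58² = 8.9 mA, giving V_DS = V_DD − I_D R_D = 5.11 − 8.9 × 0.19 = 3.42 V.
V_DS = 3.42 V ≥ V_ov = 1.58 V, confirming saturation.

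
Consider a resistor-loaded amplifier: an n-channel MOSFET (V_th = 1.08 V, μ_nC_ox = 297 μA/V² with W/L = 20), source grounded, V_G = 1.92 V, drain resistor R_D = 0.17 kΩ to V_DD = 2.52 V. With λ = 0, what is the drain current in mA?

I_D = 2.10 mA

V_GS = V_G = 1.92 V, so V_ov = 1.92 − 1.08 = 0.84 V.
k_n = μ_nC_ox · (W/L) = 5.94 mA/V².
Assume saturation: I_D = ½ k_n V_ov² = 0.5 × 5.94 × 0.84² = 2.1 mA, giving V_DS = V_DD − I_D R_D = 2.52 − 2.1 × 0.17 = 2.16 V.
V_DS = 2.16 V ≥ V_ov = 0.84 V, confirming saturation.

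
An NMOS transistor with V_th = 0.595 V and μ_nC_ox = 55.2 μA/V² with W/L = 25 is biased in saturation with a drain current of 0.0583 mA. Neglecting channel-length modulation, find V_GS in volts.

k_n = μ_nC_ox · (W/L) = 1.38 mA/V².
In saturation I_D = ½ k_n (V_GS − V_th)², so V_GS − V_th = √(2 I_D / k_n) = √(2 × 0.0583 / 1.38) = 0.291 V.
V_GS = 0.595 + 0.291 = 0.886 V.

V_GS = 0.886 V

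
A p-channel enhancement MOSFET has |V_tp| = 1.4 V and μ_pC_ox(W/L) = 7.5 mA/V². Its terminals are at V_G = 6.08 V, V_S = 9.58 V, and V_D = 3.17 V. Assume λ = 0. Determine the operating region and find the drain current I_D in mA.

V_SG = V_S − V_G = 9.58 − 6.08 = 3.5 V; V_SD = V_S − V_D = 9.58 − 3.17 = 6.41 V.
V_ov = V_SG − |V_tp| = 3.5 − 1.4 = 2.1 V.
Since V_SD = 6.41 V ≥ V_ov = 2.1 V, the device is in saturation.
I_D = ½ k_p V_ov² = 0.5 × 7.5 × 2.1² = 16.5 mA.

Saturation; I_D = 16.5 mA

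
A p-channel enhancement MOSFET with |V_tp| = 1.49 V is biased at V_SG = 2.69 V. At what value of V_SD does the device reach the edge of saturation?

The boundary between triode and saturation is V_SD = V_SG − |V_tp| = V_ov.
V_ov = 2.69 − 1.49 = 1.2 V.

V_SD,sat = 1.20 V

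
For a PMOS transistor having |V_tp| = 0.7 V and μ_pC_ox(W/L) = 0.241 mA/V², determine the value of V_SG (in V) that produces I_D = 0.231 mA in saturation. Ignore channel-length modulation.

V_SG = 2.08 V

In saturation I_D = ½ k_p (V_SG − |V_tp|)², so V_SG − |V_tp| = √(2 I_D / k_p) = √(2 × 0.231 / 0.241) = 1.38 V.
V_SG = 0.7 + 1.38 = 2.08 V.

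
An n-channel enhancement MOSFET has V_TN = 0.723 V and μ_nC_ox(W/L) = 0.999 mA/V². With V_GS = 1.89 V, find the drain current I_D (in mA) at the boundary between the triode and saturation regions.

I_D = 0.680 mA

At the boundary V_DS = V_ov = V_GS − V_TN = 1.89 − 0.723 = 1.17 V.
I_D = ½ k_n V_ov² = 0.5 × 0.999 × 1.17² = 0.68 mA.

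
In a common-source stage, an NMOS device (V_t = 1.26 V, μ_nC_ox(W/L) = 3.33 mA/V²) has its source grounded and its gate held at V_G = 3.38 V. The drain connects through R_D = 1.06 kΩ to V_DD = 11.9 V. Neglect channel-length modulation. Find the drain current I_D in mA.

V_GS = V_G = 3.38 V, so V_ov = 3.38 − 1.26 = 2.12 V.
Assume saturation: I_D = ½ k_n V_ov² = 0.5 × 3.33 × 2.12² = 7.48 mA, giving V_DS = V_DD − I_D R_D = 11.9 − 7.48 × 1.06 = 3.97 V.
V_DS = 3.97 V ≥ V_ov = 2.12 V, confirming saturation.

I_D = 7.48 mA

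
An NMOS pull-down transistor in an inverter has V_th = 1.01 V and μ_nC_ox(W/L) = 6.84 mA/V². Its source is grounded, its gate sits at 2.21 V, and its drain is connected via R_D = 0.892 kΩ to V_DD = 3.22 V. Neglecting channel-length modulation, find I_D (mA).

V_GS = V_G = 2.21 V, so V_ov = 2.21 − 1.01 = 1.2 V.
Assume saturation: I_D = ½ k_n V_ov² = 0.5 × 6.84 × 1.2² = 4.92 mA, giving V_DS = V_DD − I_D R_D = 3.22 − 4.92 × 0.892 = -1.17 V.
But -1.17 V < V_ov = 1.2 V, so the device is actually in triode.
In triode I_D = k_n[V_ov V_DS − ½ V_DS²] and I_D = (V_DD − V_DS)/R_D. Equating: 3.05 V_DS² − 8.322 V_DS + 3.22 = 0, giving V_DS = 0.467 V (the root below V_ov).
I_D = (3.22 − 0.467) / 0.892 = 3.09 mA.

I_D = 3.09 mA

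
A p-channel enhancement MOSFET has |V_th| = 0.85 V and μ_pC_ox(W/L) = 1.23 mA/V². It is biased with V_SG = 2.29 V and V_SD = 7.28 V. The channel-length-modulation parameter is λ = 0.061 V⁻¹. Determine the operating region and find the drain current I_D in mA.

V_ov = V_SG − |V_th| = 2.29 − 0.85 = 1.44 V.
Since V_SD = 7.28 V ≥ V_ov = 1.44 V, the device is in saturation.
I_D = ½ k_p V_ov² (1 + λ V_SD) = 0.5 × 1.23 × 1.44² × (1 + 0.061 × 7.28) = 1.84 mA.

Saturation; I_D = 1.84 mA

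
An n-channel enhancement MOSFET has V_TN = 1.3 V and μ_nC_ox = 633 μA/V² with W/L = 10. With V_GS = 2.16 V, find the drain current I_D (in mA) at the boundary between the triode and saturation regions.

I_D = 2.34 mA

At the boundary V_DS = V_ov = V_GS − V_TN = 2.16 − 1.3 = 0.86 V.
k_n = μ_nC_ox · (W/L) = 6.33 mA/V².
I_D = ½ k_n V_ov² = 0.5 × 6.33 × 0.86² = 2.34 mA.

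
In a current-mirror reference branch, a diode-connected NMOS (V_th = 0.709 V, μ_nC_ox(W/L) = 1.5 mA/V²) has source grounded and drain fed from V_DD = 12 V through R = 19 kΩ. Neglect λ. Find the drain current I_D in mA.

With gate tied to drain, V_GS = V_DS ≥ V_GS − V_th, so the device is in saturation.
KCL at the drain: ½ k_n (V_GS − V_th)² = (V_DD − V_GS)/R.
Let x = V_GS − 0.709. Then 14.2 x² + x − 11.29 = 0, giving x = 0.856 V (positive root), so V_GS = 1.56 V.
I_D = (V_DD − V_GS)/R = (12 − 1.56) / 19 = 0.549 mA.

I_D = 0.549 mA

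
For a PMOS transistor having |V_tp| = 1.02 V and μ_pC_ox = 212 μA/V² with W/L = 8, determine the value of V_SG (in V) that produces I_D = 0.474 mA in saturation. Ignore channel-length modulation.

k_p = μ_pC_ox · (W/L) = 1.696 mA/V².
In saturation I_D = ½ k_p (V_SG − |V_tp|)², so V_SG − |V_tp| = √(2 I_D / k_p) = √(2 × 0.474 / 1.696) = 0.748 V.
V_SG = 1.02 + 0.748 = 1.77 V.

V_SG = 1.77 V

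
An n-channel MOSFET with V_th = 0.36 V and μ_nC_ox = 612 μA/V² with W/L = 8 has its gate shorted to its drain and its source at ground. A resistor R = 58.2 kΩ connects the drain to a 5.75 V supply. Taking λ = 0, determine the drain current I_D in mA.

With gate tied to drain, V_GS = V_DS ≥ V_GS − V_th, so the device is in saturation.
k_n = μ_nC_ox · (W/L) = 4.896 mA/V².
KCL at the drain: ½ k_n (V_GS − V_th)² = (V_DD − V_GS)/R.
Let x = V_GS − 0.36. Then 142 x² + x − 5.39 = 0, giving x = 0.191 V (positive root), so V_GS = 0.551 V.
I_D = (V_DD − V_GS)/R = (5.75 − 0.551) / 58.2 = 0.0893 mA.

I_D = 0.0893 mA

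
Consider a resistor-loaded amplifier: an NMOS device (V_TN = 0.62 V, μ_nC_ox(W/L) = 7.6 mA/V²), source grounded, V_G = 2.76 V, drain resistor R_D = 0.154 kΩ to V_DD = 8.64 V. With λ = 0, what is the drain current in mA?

V_GS = V_G = 2.76 V, so V_ov = 2.76 − 0.62 = 2.14 V.
Assume saturation: I_D = ½ k_n V_ov² = 0.5 × 7.6 × 2.14² = 17.4 mA, giving V_DS = V_DD − I_D R_D = 8.64 − 17.4 × 0.154 = 5.96 V.
V_DS = 5.96 V ≥ V_ov = 2.14 V, confirming saturation.

I_D = 17.4 mA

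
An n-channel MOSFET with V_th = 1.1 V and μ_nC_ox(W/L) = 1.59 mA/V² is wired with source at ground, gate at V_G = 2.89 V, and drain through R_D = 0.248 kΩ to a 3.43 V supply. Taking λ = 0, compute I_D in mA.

V_GS = V_G = 2.89 V, so V_ov = 2.89 − 1.1 = 1.79 V.
Assume saturation: I_D = ½ k_n V_ov² = 0.5 × 1.59 × 1.79² = 2.55 mA, giving V_DS = V_DD − I_D R_D = 3.43 − 2.55 × 0.248 = 2.8 V.
V_DS = 2.8 V ≥ V_ov = 1.79 V, confirming saturation.

I_D = 2.55 mA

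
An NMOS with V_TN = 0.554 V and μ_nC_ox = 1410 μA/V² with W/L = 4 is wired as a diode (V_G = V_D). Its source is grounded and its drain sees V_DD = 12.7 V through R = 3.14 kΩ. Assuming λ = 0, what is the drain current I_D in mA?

I_D = 3.51 mA

With gate tied to drain, V_GS = V_DS ≥ V_GS − V_TN, so the device is in saturation.
k_n = μ_nC_ox · (W/L) = 5.64 mA/V².
KCL at the drain: ½ k_n (V_GS − V_TN)² = (V_DD − V_GS)/R.
Let x = V_GS − 0.554. Then 8.85 x² + x − 12.15 = 0, giving x = 1.12 V (positive root), so V_GS = 1.67 V.
I_D = (V_DD − V_GS)/R = (12.7 − 1.67) / 3.14 = 3.51 mA.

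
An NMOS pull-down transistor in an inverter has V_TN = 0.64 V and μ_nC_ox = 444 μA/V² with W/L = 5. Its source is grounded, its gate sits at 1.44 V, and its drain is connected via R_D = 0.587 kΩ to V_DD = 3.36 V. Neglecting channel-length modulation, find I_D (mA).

V_GS = V_G = 1.44 V, so V_ov = 1.44 − 0.64 = 0.8 V.
k_n = μ_nC_ox · (W/L) = 2.22 mA/V².
Assume saturation: I_D = ½ k_n V_ov² = 0.5 × 2.22 × 0.8² = 0.71 mA, giving V_DS = V_DD − I_D R_D = 3.36 − 0.71 × 0.587 = 2.94 V.
V_DS = 2.94 V ≥ V_ov = 0.8 V, confirming saturation.

I_D = 0.710 mA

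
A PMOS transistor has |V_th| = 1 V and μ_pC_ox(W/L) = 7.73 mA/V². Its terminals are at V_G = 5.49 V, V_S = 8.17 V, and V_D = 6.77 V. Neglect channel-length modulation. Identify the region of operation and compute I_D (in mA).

Triode; I_D = 10.6 mA

V_SG = V_S − V_G = 8.17 − 5.49 = 2.68 V; V_SD = V_S − V_D = 8.17 − 6.77 = 1.4 V.
V_ov = V_SG − |V_th| = 2.68 − 1 = 1.68 V.
Since V_SD = 1.4 V < V_ov = 1.68 V, the device is in the triode region.
I_D = k_p [V_ov · V_SD − ½ V_SD²] = 7.73 × [1.68 × 1.4 − 0.5 × 1.4²] = 10.6 mA.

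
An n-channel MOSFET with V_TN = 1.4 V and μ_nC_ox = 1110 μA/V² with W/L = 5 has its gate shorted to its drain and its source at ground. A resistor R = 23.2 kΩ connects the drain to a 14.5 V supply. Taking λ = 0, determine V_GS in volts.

V_GS = 1.84 V

With gate tied to drain, V_GS = V_DS ≥ V_GS − V_TN, so the device is in saturation.
k_n = μ_nC_ox · (W/L) = 5.55 mA/V².
KCL at the drain: ½ k_n (V_GS − V_TN)² = (V_DD − V_GS)/R.
Let x = V_GS − 1.4. Then 64.4 x² + x − 13.1 = 0, giving x = 0.443 V (positive root), so V_GS = 1.84 V.
I_D = (V_DD − V_GS)/R = (14.5 − 1.84) / 23.2 = 0.546 mA.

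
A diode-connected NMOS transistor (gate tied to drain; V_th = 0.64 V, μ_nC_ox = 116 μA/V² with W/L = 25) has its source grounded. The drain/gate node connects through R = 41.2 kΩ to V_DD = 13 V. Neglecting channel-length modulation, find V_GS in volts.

V_GS = 1.09 V

With gate tied to drain, V_GS = V_DS ≥ V_GS − V_th, so the device is in saturation.
k_n = μ_nC_ox · (W/L) = 2.9 mA/V².
KCL at the drain: ½ k_n (V_GS − V_th)² = (V_DD − V_GS)/R.
Let x = V_GS − 0.64. Then 59.7 x² + x − 12.36 = 0, giving x = 0.447 V (positive root), so V_GS = 1.09 V.
I_D = (V_DD − V_GS)/R = (13 − 1.09) / 41.2 = 0.289 mA.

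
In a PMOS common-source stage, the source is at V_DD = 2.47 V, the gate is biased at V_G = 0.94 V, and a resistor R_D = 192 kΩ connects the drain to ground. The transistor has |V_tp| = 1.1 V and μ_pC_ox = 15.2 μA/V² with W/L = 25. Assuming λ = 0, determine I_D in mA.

V_SG = V_DD − V_G = 2.47 − 0.94 = 1.53 V, so V_ov = 1.53 − 1.1 = 0.43 V.
k_p = μ_pC_ox · (W/L) = 0.38 mA/V².
Assume saturation: I_D = ½ k_p V_ov² = 0.5 × 0.38 × 0.43² = 0.0351 mA, giving V_SD = V_DD − I_D R_D = 2.47 − 0.0351 × 192 = -4.28 V.
But -4.28 V < V_ov = 0.43 V, so the device is actually in triode.
In triode I_D = k_p[V_ov V_SD − ½ V_SD²] and I_D = (V_DD − V_SD)/R_D. Equating: 36.5 V_SD² − 32.37 V_SD + 2.47 = 0, giving V_SD = 0.0843 V (the root below V_ov).
I_D = (2.47 − 0.0843) / 192 = 0.0124 mA.

I_D = 0.0124 mA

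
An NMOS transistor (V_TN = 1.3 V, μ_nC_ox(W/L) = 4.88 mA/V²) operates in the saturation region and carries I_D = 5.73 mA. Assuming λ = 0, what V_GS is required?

In saturation I_D = ½ k_n (V_GS − V_TN)², so V_GS − V_TN = √(2 I_D / k_n) = √(2 × 5.73 / 4.88) = 1.53 V.
V_GS = 1.3 + 1.53 = 2.83 V.

V_GS = 2.83 V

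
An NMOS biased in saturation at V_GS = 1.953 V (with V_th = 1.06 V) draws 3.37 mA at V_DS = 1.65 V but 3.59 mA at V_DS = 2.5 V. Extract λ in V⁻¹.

λ = 0.0879 V⁻¹

With V_GS fixed, I_D ∝ (1 + λ V_DS) in saturation, so I_D2/I_D1 = (1 + λ V_DS2)/(1 + λ V_DS1).
3.59/3.37 = 1.065 = (1 + 2.5 λ)/(1 + 1.65 λ).
Solving: λ (I_D1 V_DS2 − I_D2 V_DS1) = I_D2 − I_D1, so λ = (3.59 − 3.37) / (3.37 × 2.5 − 3.59 × 1.65) = 0.22 / 2.5 = 0.0879 V⁻¹.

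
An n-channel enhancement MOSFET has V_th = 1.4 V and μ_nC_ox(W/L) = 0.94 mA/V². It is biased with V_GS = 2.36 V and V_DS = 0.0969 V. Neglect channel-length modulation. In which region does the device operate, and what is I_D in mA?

V_ov = V_GS − V_th = 2.36 − 1.4 = 0.96 V.
Since V_DS = 0.0969 V < V_ov = 0.96 V, the device is in the triode region.
I_D = k_n [V_ov · V_DS − ½ V_DS²] = 0.94 × [0.96 × 0.0969 − 0.5 × 0.0969²] = 0.083 mA.

Triode; I_D = 0.0830 mA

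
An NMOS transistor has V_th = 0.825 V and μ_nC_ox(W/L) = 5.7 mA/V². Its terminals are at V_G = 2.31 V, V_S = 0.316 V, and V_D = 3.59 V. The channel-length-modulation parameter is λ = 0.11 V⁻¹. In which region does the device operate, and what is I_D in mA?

V_GS = V_G − V_S = 2.31 − 0.316 = 1.99 V; V_DS = V_D − V_S = 3.59 − 0.316 = 3.27 V.
V_ov = V_GS − V_th = 1.99 − 0.825 = 1.17 V.
Since V_DS = 3.27 V ≥ V_ov = 1.17 V, the device is in saturation.
I_D = ½ k_n V_ov² (1 + λ V_DS) = 0.5 × 5.7 × 1.17² × (1 + 0.11 × 3.27) = 5.3 mA.

Saturation; I_D = 5.30 mA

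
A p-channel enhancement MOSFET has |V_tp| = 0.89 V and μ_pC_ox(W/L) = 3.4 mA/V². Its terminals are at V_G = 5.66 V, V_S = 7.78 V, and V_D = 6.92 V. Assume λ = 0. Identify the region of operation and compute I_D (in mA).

Triode; I_D = 2.34 mA

V_SG = V_S − V_G = 7.78 − 5.66 = 2.12 V; V_SD = V_S − V_D = 7.78 − 6.92 = 0.86 V.
V_ov = V_SG − |V_tp| = 2.12 − 0.89 = 1.23 V.
Since V_SD = 0.86 V < V_ov = 1.23 V, the device is in the triode region.
I_D = k_p [V_ov · V_SD − ½ V_SD²] = 3.4 × [1.23 × 0.86 − 0.5 × 0.86²] = 2.34 mA.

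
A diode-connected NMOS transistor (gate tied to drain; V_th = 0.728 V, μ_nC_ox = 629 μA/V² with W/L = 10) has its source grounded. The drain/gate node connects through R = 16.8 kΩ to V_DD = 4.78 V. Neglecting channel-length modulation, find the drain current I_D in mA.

With gate tied to drain, V_GS = V_DS ≥ V_GS − V_th, so the device is in saturation.
k_n = μ_nC_ox · (W/L) = 6.29 mA/V².
KCL at the drain: ½ k_n (V_GS − V_th)² = (V_DD − V_GS)/R.
Let x = V_GS − 0.728. Then 52.8 x² + x − 4.052 = 0, giving x = 0.268 V (positive root), so V_GS = 0.996 V.
I_D = (V_DD − V_GS)/R = (4.78 − 0.996) / 16.8 = 0.225 mA.

I_D = 0.225 mA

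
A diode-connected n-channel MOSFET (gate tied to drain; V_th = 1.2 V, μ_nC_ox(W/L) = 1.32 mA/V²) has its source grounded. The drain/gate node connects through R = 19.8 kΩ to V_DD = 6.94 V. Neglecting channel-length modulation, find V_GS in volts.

V_GS = 1.83 V

With gate tied to drain, V_GS = V_DS ≥ V_GS − V_th, so the device is in saturation.
KCL at the drain: ½ k_n (V_GS − V_th)² = (V_DD − V_GS)/R.
Let x = V_GS − 1.2. Then 13.1 x² + x − 5.74 = 0, giving x = 0.626 V (positive root), so V_GS = 1.83 V.
I_D = (V_DD − V_GS)/R = (6.94 − 1.83) / 19.8 = 0.258 mA.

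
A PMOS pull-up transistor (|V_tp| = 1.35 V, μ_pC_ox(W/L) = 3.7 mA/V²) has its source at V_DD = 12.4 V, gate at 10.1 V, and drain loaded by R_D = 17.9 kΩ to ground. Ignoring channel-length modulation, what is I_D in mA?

I_D = 0.681 mA

V_SG = V_DD − V_G = 12.4 − 10.1 = 2.3 V, so V_ov = 2.3 − 1.35 = 0.95 V.
Assume saturation: I_D = ½ k_p V_ov² = 0.5 × 3.7 × 0.95² = 1.67 mA, giving V_SD = V_DD − I_D R_D = 12.4 − 1.67 × 17.9 = -17.5 V.
But -17.5 V < V_ov = 0.95 V, so the device is actually in triode.
In triode I_D = k_p[V_ov V_SD − ½ V_SD²] and I_D = (V_DD − V_SD)/R_D. Equating: 33.1 V_SD² − 63.92 V_SD + 12.4 = 0, giving V_SD = 0.219 V (the root below V_ov).
I_D = (12.4 − 0.219) / 17.9 = 0.681 mA.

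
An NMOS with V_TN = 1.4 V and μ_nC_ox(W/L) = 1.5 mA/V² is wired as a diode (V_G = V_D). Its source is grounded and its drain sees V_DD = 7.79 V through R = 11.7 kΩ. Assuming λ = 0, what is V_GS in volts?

With gate tied to drain, V_GS = V_DS ≥ V_GS − V_TN, so the device is in saturation.
KCL at the drain: ½ k_n (V_GS − V_TN)² = (V_DD − V_GS)/R.
Let x = V_GS − 1.4. Then 8.77 x² + x − 6.39 = 0, giving x = 0.798 V (positive root), so V_GS = 2.2 V.
I_D = (V_DD − V_GS)/R = (7.79 − 2.2) / 11.7 = 0.478 mA.

V_GS = 2.20 V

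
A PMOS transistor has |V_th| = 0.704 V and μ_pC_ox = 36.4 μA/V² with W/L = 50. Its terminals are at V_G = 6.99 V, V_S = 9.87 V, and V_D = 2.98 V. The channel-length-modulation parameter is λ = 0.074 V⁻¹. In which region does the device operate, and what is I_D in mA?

Saturation; I_D = 6.51 mA

V_SG = V_S − V_G = 9.87 − 6.99 = 2.88 V; V_SD = V_S − V_D = 9.87 − 2.98 = 6.89 V.
k_p = μ_pC_ox · (W/L) = 1.82 mA/V².
V_ov = V_SG − |V_th| = 2.88 − 0.704 = 2.18 V.
Since V_SD = 6.89 V ≥ V_ov = 2.18 V, the device is in saturation.
I_D = ½ k_p V_ov² (1 + λ V_SD) = 0.5 × 1.82 × 2.18² × (1 + 0.074 × 6.89) = 6.51 mA.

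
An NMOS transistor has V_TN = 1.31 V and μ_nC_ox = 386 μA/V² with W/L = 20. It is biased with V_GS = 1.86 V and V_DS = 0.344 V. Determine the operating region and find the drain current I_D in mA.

Triode; I_D = 1.00 mA

k_n = μ_nC_ox · (W/L) = 7.72 mA/V².
V_ov = V_GS − V_TN = 1.86 − 1.31 = 0.55 V.
Since V_DS = 0.344 V < V_ov = 0.55 V, the device is in the triode region.
I_D = k_n [V_ov · V_DS − ½ V_DS²] = 7.72 × [0.55 × 0.344 − 0.5 × 0.344²] = 1 mA.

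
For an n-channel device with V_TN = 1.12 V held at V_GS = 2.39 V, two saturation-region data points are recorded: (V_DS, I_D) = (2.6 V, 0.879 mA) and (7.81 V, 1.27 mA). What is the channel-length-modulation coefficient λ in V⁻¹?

λ = 0.110 V⁻¹

With V_GS fixed, I_D ∝ (1 + λ V_DS) in saturation, so I_D2/I_D1 = (1 + λ V_DS2)/(1 + λ V_DS1).
1.27/0.879 = 1.445 = (1 + 7.81 λ)/(1 + 2.6 λ).
Solving: λ (I_D1 V_DS2 − I_D2 V_DS1) = I_D2 − I_D1, so λ = (1.27 − 0.879) / (0.879 × 7.81 − 1.27 × 2.6) = 0.391 / 3.56 = 0.11 V⁻¹.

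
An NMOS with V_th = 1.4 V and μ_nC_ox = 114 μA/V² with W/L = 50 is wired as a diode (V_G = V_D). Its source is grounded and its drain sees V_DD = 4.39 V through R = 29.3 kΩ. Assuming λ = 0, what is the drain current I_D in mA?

With gate tied to drain, V_GS = V_DS ≥ V_GS − V_th, so the device is in saturation.
k_n = μ_nC_ox · (W/L) = 5.7 mA/V².
KCL at the drain: ½ k_n (V_GS − V_th)² = (V_DD − V_GS)/R.
Let x = V_GS − 1.4. Then 83.5 x² + x − 2.99 = 0, giving x = 0.183 V (positive root), so V_GS = 1.58 V.
I_D = (V_DD − V_GS)/R = (4.39 − 1.58) / 29.3 = 0.0958 mA.

I_D = 0.0958 mA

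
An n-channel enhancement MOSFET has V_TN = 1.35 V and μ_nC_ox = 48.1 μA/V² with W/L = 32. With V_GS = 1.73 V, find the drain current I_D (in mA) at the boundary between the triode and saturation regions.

I_D = 0.111 mA

At the boundary V_DS = V_ov = V_GS − V_TN = 1.73 − 1.35 = 0.38 V.
k_n = μ_nC_ox · (W/L) = 1.539 mA/V².
I_D = ½ k_n V_ov² = 0.5 × 1.539 × 0.38² = 0.111 mA.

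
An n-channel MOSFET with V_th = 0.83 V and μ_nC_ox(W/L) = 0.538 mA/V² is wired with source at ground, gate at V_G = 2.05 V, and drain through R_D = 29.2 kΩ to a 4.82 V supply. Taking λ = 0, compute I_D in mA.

V_GS = V_G = 2.05 V, so V_ov = 2.05 − 0.83 = 1.22 V.
Assume saturation: I_D = ½ k_n V_ov² = 0.5 × 0.538 × 1.22² = 0.4 mA, giving V_DS = V_DD − I_D R_D = 4.82 − 0.4 × 29.2 = -6.87 V.
But -6.87 V < V_ov = 1.22 V, so the device is actually in triode.
In triode I_D = k_n[V_ov V_DS − ½ V_DS²] and I_D = (V_DD − V_DS)/R_D. Equating: 7.85 V_DS² − 20.17 V_DS + 4.82 = 0, giving V_DS = 0.267 V (the root below V_ov).
I_D = (4.82 − 0.267) / 29.2 = 0.156 mA.

I_D = 0.156 mA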